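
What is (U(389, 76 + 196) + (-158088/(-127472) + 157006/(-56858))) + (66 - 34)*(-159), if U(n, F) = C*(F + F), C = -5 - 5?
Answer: -4769743439541/452987686 ≈ -10530.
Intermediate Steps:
C = -10
U(n, F) = -20*F (U(n, F) = -10*(F + F) = -20*F)
(U(389, 76 + 196) + (-158088/(-127472) + 157006/(-56858))) + (66 - 34)*(-159) = (-20*(76 + 196) + (-158088/(-127472) + 157006/(-56858))) + (66 - 34)*(-159) = (-20*272 + (-158088*(-1/127472) + 157006*(-1/56858))) + 32*(-159) = (-5440 + (19761/15934 - 78503/28429)) - 5088 = (-5440 - 689081333/452987686) - 5088 = -2464942093173/452987686 - 5088 = -4769743439541/452987686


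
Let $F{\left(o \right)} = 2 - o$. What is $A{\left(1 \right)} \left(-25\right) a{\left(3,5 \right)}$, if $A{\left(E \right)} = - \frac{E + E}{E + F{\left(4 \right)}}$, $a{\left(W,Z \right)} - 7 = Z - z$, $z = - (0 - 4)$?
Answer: $-400$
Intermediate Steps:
$z = 4$ ($z = \left(-1\right) \left(-4\right) = 4$)
$a{\left(W,Z \right)} = 3 + Z$ ($a{\left(W,Z \right)} = 7 + \left(Z - 4\right) = 7 + \left(-4 + Z\right) = 3 + Z$)
$A{\left(E \right)} = - \frac{2 E}{-2 + E}$ ($A{\left(E \right)} = - \frac{E + E}{E + \left(2 - 4\right)} = - \frac{2 E}{E + \left(2 - 4\right)} = - \frac{2 E}{E - 2} = - \frac{2 E}{-2 + E}$)
$A{\left(1 \right)} \left(-25\right) a{\left(3,5 \right)} = \left(-2\right) 1 \frac{1}{-2 + 1} \left(-25\right) \left(3 + 5\right) = \left(-2\right) 1 \frac{1}{-1} \left(-25\right) 8 = \left(-2\right) 1 \left(-1\right) \left(-25\right) 8 = 2 \left(-25\right) 8 = \left(-50\right) 8 = -400$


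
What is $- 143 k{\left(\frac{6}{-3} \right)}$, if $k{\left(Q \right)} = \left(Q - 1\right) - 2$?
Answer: $715$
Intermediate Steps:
$k{\left(Q \right)} = -3 + Q$ ($k{\left(Q \right)} = \left(-1 + Q\right) - 2 = -3 + Q$)
$- 143 k{\left(\frac{6}{-3} \right)} = - 143 \left(-3 + \frac{6}{-3}\right) = - 143 \left(-3 + 6 \left(- \frac{1}{3}\right)\right) = - 143 \left(-3 - 2\right) = \left(-143\right) \left(-5\right) = 715$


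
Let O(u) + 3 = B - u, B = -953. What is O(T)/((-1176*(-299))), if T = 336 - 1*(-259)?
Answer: -517/117208 ≈ -0.0044110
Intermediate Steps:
T = 595 (T = 336 + 259 = 595)
O(u) = -956 - u (O(u) = -3 + (-953 - u) = -956 - u)
O(T)/((-1176*(-299))) = (-956 - 1*595)/((-1176*(-299))) = (-956 - 595)/351624 = -1551*1/351624 = -517/117208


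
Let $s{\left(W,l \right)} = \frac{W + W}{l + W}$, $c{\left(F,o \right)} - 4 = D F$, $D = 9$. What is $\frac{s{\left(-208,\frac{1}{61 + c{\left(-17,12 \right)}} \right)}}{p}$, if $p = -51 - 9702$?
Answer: $- \frac{36608}{178528665} \approx -0.00020505$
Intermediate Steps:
$c{\left(F,o \right)} = 4 + 9 F$
$s{\left(W,l \right)} = \frac{2 W}{W + l}$
$p = -9753$ ($p = -51 - 9702 = -9753$)
$\frac{s{\left(-208,\frac{1}{61 + c{\left(-17,12 \right)}} \right)}}{p} = \frac{2 \left(-208\right) \frac{1}{-208 + \frac{1}{61 + \left(4 + 9 \left(-17\right)\right)}}}{-9753} = 2 \left(-208\right) \frac{1}{-208 + \frac{1}{61 + \left(4 - 153\right)}} \left(- \frac{1}{9753}\right) = 2 \left(-208\right) \frac{1}{-208 + \frac{1}{61 - 149}} \left(- \frac{1}{9753}\right) = 2 \left(-208\right) \frac{1}{-208 + \frac{1}{-88}} \left(- \frac{1}{9753}\right) = 2 \left(-208\right) \frac{1}{-208 - \frac{1}{88}} \left(- \frac{1}{9753}\right) = 2 \left(-208\right) \frac{1}{- \frac{18305}{88}} \left(- \frac{1}{9753}\right) = 2 \left(-208\right) \left(- \frac{88}{18305}\right) \left(- \frac{1}{9753}\right) = \frac{36608}{18305} \left(- \frac{1}{9753}\right) = - \frac{36608}{178528665}$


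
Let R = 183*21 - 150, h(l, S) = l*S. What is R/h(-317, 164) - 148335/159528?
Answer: -691731407/691128472 ≈ -1.0009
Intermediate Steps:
h(l, S) = S*l
R = 3693 (R = 3843 - 150 = 3693)
R/h(-317, 164) - 148335/159528 = 3693/((164*(-317))) - 148335/159528 = 3693/(-51988) - 148335*1/159528 = 3693*(-1/51988) - 49445/53176 = -3693/51988 - 49445/53176 = -691731407/691128472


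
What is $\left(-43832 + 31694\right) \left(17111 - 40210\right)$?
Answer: $280375662$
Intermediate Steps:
$\left(-43832 + 31694\right) \left(17111 - 40210\right) = \left(-12138\right) \left(-23099\right) = 280375662$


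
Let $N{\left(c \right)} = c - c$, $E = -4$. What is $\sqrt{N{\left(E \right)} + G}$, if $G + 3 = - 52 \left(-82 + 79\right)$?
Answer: $3 \sqrt{17} \approx 12.369$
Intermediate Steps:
$G = 153$ ($G = -3 - 52 \left(-82 + 79\right) = -3 - -156 = -3 + 156 = 153$)
$N{\left(c \right)} = 0$
$\sqrt{N{\left(E \right)} + G} = \sqrt{0 + 153} = \sqrt{153} = 3 \sqrt{17}$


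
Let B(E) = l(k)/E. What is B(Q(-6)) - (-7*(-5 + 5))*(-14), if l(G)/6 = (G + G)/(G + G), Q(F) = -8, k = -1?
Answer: -¾ ≈ -0.75000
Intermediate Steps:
l(G) = 6 (l(G) = 6*((G + G)/(G + G)) = 6*((2*G)/((2*G))) = 6*((2*G)*(1/(2*G))) = 6*1 = 6)
B(E) = 6/E
B(Q(-6)) - (-7*(-5 + 5))*(-14) = 6/(-8) - (-7*(-5 + 5))*(-14) = 6*(-⅛) - (-7*0)*(-14) = -¾ - 0*(-14) = -¾ - 1*0 = -¾ + 0 = -¾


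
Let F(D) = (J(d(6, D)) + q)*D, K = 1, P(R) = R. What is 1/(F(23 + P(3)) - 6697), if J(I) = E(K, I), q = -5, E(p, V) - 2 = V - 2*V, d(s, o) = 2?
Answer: -1/6827 ≈ -0.00014648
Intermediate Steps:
E(p, V) = 2 - V (E(p, V) = 2 + (V - 2*V) = 2 - V)
J(I) = 2 - I
F(D) = -5*D (F(D) = ((2 - 1*2) - 5)*D = ((2 - 2) - 5)*D = (0 - 5)*D = -5*D)
1/(F(23 + P(3)) - 6697) = 1/(-5*(23 + 3) - 6697) = 1/(-5*26 - 6697) = 1/(-130 - 6697) = 1/(-6827) = -1/6827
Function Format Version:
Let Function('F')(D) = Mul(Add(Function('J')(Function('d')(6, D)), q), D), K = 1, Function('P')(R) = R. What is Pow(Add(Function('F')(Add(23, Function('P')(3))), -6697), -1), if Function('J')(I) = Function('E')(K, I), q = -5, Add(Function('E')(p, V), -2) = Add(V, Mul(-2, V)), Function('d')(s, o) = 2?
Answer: Rational(-1, 6827) ≈ -0.00014648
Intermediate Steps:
Function('E')(p, V) = Add(2, Mul(-1, V)) (Function('E')(p, V) = Add(2, Add(V, Mul(-2, V))) = Add(2, Mul(-1, V)))
Function('J')(I) = Add(2, Mul(-1, I))
Function('F')(D) = Mul(-5, D) (Function('F')(D) = Mul(Add(Add(2, Mul(-1, 2)), -5), D) = Mul(Add(Add(2, -2), -5), D) = Mul(Add(0, -5), D) = Mul(-5, D))
Pow(Add(Function('F')(Add(23, Function('P')(3))), -6697), -1) = Pow(Add(Mul(-5, Add(23, 3)), -6697), -1) = Pow(Add(Mul(-5, 26), -6697), -1) = Pow(Add(-130, -6697), -1) = Pow(-6827, -1) = Rational(-1, 6827)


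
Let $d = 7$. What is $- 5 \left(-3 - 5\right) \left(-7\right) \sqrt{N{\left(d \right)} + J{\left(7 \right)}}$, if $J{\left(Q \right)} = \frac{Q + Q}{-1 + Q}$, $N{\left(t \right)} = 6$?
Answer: $- \frac{1400 \sqrt{3}}{3} \approx -808.29$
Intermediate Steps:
$J{\left(Q \right)} = \frac{2 Q}{-1 + Q}$
$- 5 \left(-3 - 5\right) \left(-7\right) \sqrt{N{\left(d \right)} + J{\left(7 \right)}} = - 5 \left(-3 - 5\right) \left(-7\right) \sqrt{6 + 2 \cdot 7 \frac{1}{-1 + 7}} = \left(-5\right) \left(-8\right) \left(-7\right) \sqrt{6 + 2 \cdot 7 \cdot \frac{1}{6}} = 40 \left(-7\right) \sqrt{6 + 2 \cdot 7 \cdot \frac{1}{6}} = - 280 \sqrt{6 + \frac{7}{3}} = - 280 \sqrt{\frac{25}{3}} = - 280 \frac{5 \sqrt{3}}{3} = - \frac{1400 \sqrt{3}}{3}$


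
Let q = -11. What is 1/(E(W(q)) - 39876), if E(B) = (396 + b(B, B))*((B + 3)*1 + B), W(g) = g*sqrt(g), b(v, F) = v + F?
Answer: I/(2*(-22006*I + 4389*sqrt(11))) ≈ -1.5805e-5 + 1.0455e-5*I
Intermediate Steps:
b(v, F) = F + v
W(g) = g**(3/2)
E(B) = (3 + 2*B)*(396 + 2*B) (E(B) = (396 + (B + B))*((B + 3)*1 + B) = (396 + 2*B)*((3 + B)*1 + B) = (396 + 2*B)*((3 + B) + B) = (396 + 2*B)*(3 + 2*B) = (3 + 2*B)*(396 + 2*B))
1/(E(W(q)) - 39876) = 1/((1188 + 4*((-11)**(3/2))**2 + 798*(-11)**(3/2)) - 39876) = 1/((1188 + 4*(-11*I*sqrt(11))**2 + 798*(-11*I*sqrt(11))) - 39876) = 1/((1188 + 4*(-1331) - 8778*I*sqrt(11)) - 39876) = 1/((1188 - 5324 - 8778*I*sqrt(11)) - 39876) = 1/((-4136 - 8778*I*sqrt(11)) - 39876) = 1/(-44012 - 8778*I*sqrt(11))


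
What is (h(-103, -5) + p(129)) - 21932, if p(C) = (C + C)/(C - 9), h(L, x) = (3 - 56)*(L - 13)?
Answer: -315637/20 ≈ -15782.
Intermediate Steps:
h(L, x) = 689 - 53*L (h(L, x) = -53*(-13 + L) = 689 - 53*L)
p(C) = 2*C/(-9 + C) (p(C) = (2*C)/(-9 + C) = 2*C/(-9 + C))
(h(-103, -5) + p(129)) - 21932 = ((689 - 53*(-103)) + 2*129/(-9 + 129)) - 21932 = ((689 + 5459) + 2*129/120) - 21932 = (6148 + 2*129*(1/120)) - 21932 = (6148 + 43/20) - 21932 = 123003/20 - 21932 = -315637/20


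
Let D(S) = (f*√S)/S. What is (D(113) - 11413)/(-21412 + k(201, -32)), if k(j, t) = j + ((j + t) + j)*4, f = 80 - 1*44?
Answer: 11413/19731 - 12*√113/743201 ≈ 0.57826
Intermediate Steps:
f = 36 (f = 80 - 44 = 36)
D(S) = 36/√S (D(S) = (36*√S)/S = 36/√S)
k(j, t) = 4*t + 9*j (k(j, t) = j + (t + 2*j)*4 = j + (4*t + 8*j) = 4*t + 9*j)
(D(113) - 11413)/(-21412 + k(201, -32)) = (36/√113 - 11413)/(-21412 + (4*(-32) + 9*201)) = (36*(√113/113) - 11413)/(-21412 + (-128 + 1809)) = (36*√113/113 - 11413)/(-21412 + 1681) = (-11413 + 36*√113/113)/(-19731) = (-11413 + 36*√113/113)*(-1/19731) = 11413/19731 - 12*√113/743201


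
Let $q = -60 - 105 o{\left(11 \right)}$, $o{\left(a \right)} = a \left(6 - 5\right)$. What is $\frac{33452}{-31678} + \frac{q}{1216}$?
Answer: $- \frac{39583201}{19260224} \approx -2.0552$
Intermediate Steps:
$o{\left(a \right)} = a$ ($o{\left(a \right)} = a 1 = a$)
$q = -1215$ ($q = -60 - 1155 = -1215$)
$\frac{33452}{-31678} + \frac{q}{1216} = \frac{33452}{-31678} - \frac{1215}{1216} = 33452 \left(- \frac{1}{31678}\right) - \frac{1215}{1216} = - \frac{16726}{15839} - \frac{1215}{1216} = - \frac{39583201}{19260224}$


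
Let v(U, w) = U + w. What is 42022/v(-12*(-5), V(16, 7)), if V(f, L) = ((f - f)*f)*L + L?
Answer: 42022/67 ≈ 627.19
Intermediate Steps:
V(f, L) = L (V(f, L) = (0*f)*L + L = 0*L + L = 0 + L = L)
42022/v(-12*(-5), V(16, 7)) = 42022/(-12*(-5) + 7) = 42022/(60 + 7) = 42022/67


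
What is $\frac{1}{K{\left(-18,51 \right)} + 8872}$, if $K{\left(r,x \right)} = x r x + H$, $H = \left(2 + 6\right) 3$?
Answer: $- \frac{1}{37922} \approx -2.637 \cdot 10^{-5}$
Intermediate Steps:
$H = 24$ ($H = 8 \cdot 3 = 24$)
$K{\left(r,x \right)} = 24 + r x^{2}$ ($K{\left(r,x \right)} = x r x + 24 = r x x + 24 = r x^{2} + 24 = 24 + r x^{2}$)
$\frac{1}{K{\left(-18,51 \right)} + 8872} = \frac{1}{\left(24 - 18 \cdot 51^{2}\right) + 8872} = \frac{1}{\left(24 - 46818\right) + 8872} = \frac{1}{-46794 + 8872} = \frac{1}{-37922} = - \frac{1}{37922}$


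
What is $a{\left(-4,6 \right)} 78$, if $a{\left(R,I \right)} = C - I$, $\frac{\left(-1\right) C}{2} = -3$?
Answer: $0$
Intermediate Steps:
$C = 6$ ($C = \left(-2\right) \left(-3\right) = 6$)
$a{\left(R,I \right)} = 6 - I$
$a{\left(-4,6 \right)} 78 = \left(6 - 6\right) 78 = 0 \cdot 78 = 0$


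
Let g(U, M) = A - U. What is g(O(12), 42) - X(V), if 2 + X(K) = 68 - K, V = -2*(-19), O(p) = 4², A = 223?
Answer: 179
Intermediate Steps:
O(p) = 16
g(U, M) = 223 - U
V = 38
X(K) = 66 - K (X(K) = -2 + (68 - K) = 66 - K)
g(O(12), 42) - X(V) = (223 - 1*16) - (66 - 1*38) = (223 - 16) - (66 - 38) = 207 - 1*28 = 207 - 28 = 179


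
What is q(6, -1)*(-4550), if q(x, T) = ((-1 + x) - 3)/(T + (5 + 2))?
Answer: -4550/3 ≈ -1516.7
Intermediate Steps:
q(x, T) = (-4 + x)/(7 + T) (q(x, T) = (-4 + x)/(T + 7) = (-4 + x)/(7 + T))
q(6, -1)*(-4550) = ((-4 + 6)/(7 - 1))*(-4550) = (2/6)*(-4550) = ((⅙)*2)*(-4550) = (⅓)*(-4550) = -4550/3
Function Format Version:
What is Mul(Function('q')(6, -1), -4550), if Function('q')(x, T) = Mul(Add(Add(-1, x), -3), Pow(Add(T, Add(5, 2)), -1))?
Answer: Rational(-4550, 3) ≈ -1516.7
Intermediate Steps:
Function('q')(x, T) = Mul(Pow(Add(7, T), -1), Add(-4, x)) (Function('q')(x, T) = Mul(Add(-4, x), Pow(Add(T, 7), -1)) = Mul(Add(-4, x), Pow(Add(7, T), -1)) = Mul(Pow(Add(7, T), -1), Add(-4, x)))
Mul(Function('q')(6, -1), -4550) = Mul(Mul(Pow(Add(7, -1), -1), Add(-4, 6)), -4550) = Mul(Mul(Pow(6, -1), 2), -4550) = Mul(Mul(Rational(1, 6), 2), -4550) = Mul(Rational(1, 3), -4550) = Rational(-4550, 3)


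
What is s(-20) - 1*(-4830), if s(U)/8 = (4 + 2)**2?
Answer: 5118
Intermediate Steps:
s(U) = 288 (s(U) = 8*(4 + 2)**2 = 8*6**2 = 8*36 = 288)
s(-20) - 1*(-4830) = 288 - 1*(-4830) = 288 + 4830 = 5118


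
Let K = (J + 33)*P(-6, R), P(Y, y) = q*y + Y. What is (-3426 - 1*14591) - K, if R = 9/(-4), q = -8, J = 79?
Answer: -19361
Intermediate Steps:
R = -9/4 (R = 9*(-¼) = -9/4 ≈ -2.2500)
P(Y, y) = Y - 8*y (P(Y, y) = -8*y + Y = Y - 8*y)
K = 1344 (K = (79 + 33)*(-6 - 8*(-9/4)) = 112*(-6 + 18) = 112*12 = 1344)
(-3426 - 1*14591) - K = (-3426 - 1*14591) - 1*1344 = (-3426 - 14591) - 1344 = -18017 - 1344 = -19361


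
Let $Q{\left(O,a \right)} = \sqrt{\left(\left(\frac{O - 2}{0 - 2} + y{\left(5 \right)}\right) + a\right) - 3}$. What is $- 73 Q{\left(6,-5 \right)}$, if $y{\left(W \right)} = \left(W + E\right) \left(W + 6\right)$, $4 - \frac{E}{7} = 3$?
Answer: $- 73 \sqrt{122} \approx -806.31$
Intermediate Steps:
$E = 7$ ($E = 28 - 21 = 7$)
$y{\left(W \right)} = \left(6 + W\right) \left(7 + W\right)$ ($y{\left(W \right)} = \left(W + 7\right) \left(W + 6\right) = \left(7 + W\right) \left(6 + W\right) = \left(6 + W\right) \left(7 + W\right)$)
$Q{\left(O,a \right)} = \sqrt{130 + a - \frac{O}{2}}$ ($Q{\left(O,a \right)} = \sqrt{\left(\left(\frac{O - 2}{0 - 2} + \left(42 + 5^{2} + 13 \cdot 5\right)\right) + a\right) - 3} = \sqrt{\left(\left(\frac{-2 + O}{-2} + \left(42 + 25 + 65\right)\right) + a\right) - 3} = \sqrt{\left(\left(\left(-2 + O\right) \left(- \frac{1}{2}\right) + 132\right) + a\right) - 3} = \sqrt{\left(\left(\left(1 - \frac{O}{2}\right) + 132\right) + a\right) - 3} = \sqrt{\left(\left(133 - \frac{O}{2}\right) + a\right) - 3} = \sqrt{\left(133 + a - \frac{O}{2}\right) - 3} = \sqrt{130 + a - \frac{O}{2}}$)
$- 73 Q{\left(6,-5 \right)} = - 73 \frac{\sqrt{520 - 12 + 4 \left(-5\right)}}{2} = - 73 \frac{\sqrt{520 - 12 - 20}}{2} = - 73 \frac{\sqrt{488}}{2} = - 73 \frac{2 \sqrt{122}}{2} = - 73 \sqrt{122}$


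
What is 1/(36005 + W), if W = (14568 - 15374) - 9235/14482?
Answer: 14482/509742683 ≈ 2.8410e-5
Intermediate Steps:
W = -11681727/14482 (W = -806 - 9235*1/14482 = -806 - 9235/14482 = -11681727/14482 ≈ -806.64)
1/(36005 + W) = 1/(36005 - 11681727/14482) = 1/(509742683/14482) = 14482/509742683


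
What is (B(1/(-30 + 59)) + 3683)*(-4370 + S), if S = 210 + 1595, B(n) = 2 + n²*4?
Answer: -7949163285/841 ≈ -9.4520e+6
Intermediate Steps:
B(n) = 2 + 4*n²
S = 1805
(B(1/(-30 + 59)) + 3683)*(-4370 + S) = ((2 + 4*(1/(-30 + 59))²) + 3683)*(-4370 + 1805) = ((2 + 4*(1/29)²) + 3683)*(-2565) = ((2 + 4*(1/841)) + 3683)*(-2565) = ((2 + 4/841) + 3683)*(-2565) = (1686/841 + 3683)*(-2565) = (3099089/841)*(-2565) = -7949163285/841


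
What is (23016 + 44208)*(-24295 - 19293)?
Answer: -2930159712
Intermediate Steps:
(23016 + 44208)*(-24295 - 19293) = 67224*(-43588) = -2930159712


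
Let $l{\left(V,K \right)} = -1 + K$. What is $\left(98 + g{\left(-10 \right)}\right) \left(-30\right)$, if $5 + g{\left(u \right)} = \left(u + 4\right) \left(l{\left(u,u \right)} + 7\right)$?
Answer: $-3510$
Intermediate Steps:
$g{\left(u \right)} = -5 + \left(4 + u\right) \left(6 + u\right)$ ($g{\left(u \right)} = -5 + \left(u + 4\right) \left(\left(-1 + u\right) + 7\right) = -5 + \left(4 + u\right) \left(6 + u\right)$)
$\left(98 + g{\left(-10 \right)}\right) \left(-30\right) = \left(98 + \left(19 + \left(-10\right)^{2} + 10 \left(-10\right)\right)\right) \left(-30\right) = \left(98 + \left(19 + 100 - 100\right)\right) \left(-30\right) = \left(98 + 19\right) \left(-30\right) = 117 \left(-30\right) = -3510$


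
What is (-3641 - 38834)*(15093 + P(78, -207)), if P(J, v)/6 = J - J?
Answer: -641075175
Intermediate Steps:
P(J, v) = 0 (P(J, v) = 6*(J - J) = 6*0 = 0)
(-3641 - 38834)*(15093 + P(78, -207)) = (-3641 - 38834)*(15093 + 0) = -42475*15093 = -641075175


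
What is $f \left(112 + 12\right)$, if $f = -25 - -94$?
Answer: $8556$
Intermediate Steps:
$f = 69$ ($f = -25 + 94 = 69$)
$f \left(112 + 12\right) = 69 \left(112 + 12\right) = 69 \cdot 124 = 8556$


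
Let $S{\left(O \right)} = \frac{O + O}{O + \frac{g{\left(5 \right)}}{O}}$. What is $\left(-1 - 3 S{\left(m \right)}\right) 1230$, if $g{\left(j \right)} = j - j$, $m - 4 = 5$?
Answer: $-8610$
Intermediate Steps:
$m = 9$ ($m = 4 + 5 = 9$)
$g{\left(j \right)} = 0$
$S{\left(O \right)} = 2$ ($S{\left(O \right)} = \frac{O + O}{O + \frac{0}{O}} = \frac{2 O}{O + 0} = \frac{2 O}{O} = 2$)
$\left(-1 - 3 S{\left(m \right)}\right) 1230 = \left(-1 - 6\right) 1230 = \left(-7\right) 1230 = -8610$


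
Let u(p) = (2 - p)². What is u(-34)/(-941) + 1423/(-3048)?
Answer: -5289251/2868168 ≈ -1.8441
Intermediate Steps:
u(-34)/(-941) + 1423/(-3048) = (-2 - 34)²/(-941) + 1423/(-3048) = (-36)²*(-1/941) + 1423*(-1/3048) = 1296*(-1/941) - 1423/3048 = -1296/941 - 1423/3048 = -5289251/2868168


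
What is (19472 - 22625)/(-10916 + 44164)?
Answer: -3153/33248 ≈ -0.094833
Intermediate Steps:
(19472 - 22625)/(-10916 + 44164) = -3153/33248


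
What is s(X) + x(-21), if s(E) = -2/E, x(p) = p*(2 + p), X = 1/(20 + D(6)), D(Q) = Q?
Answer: 347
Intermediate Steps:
X = 1/26 (X = 1/(20 + 6) = 1/26 ≈ 0.038462)
s(X) + x(-21) = -2/1/26 - 21*(2 - 21) = -2*26 - 21*(-19) = -52 + 399 = 347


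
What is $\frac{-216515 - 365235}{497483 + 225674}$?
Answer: $- \frac{581750}{723157} \approx -0.80446$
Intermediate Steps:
$\frac{-216515 - 365235}{497483 + 225674} = \frac{-216515 - 365235}{723157} = \left(-581750\right) \frac{1}{723157} = - \frac{581750}{723157}$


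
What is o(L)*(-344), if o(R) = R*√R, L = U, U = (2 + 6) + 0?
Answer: -5504*√2 ≈ -7783.8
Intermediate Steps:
U = 8 (U = 8 + 0 = 8)
L = 8
o(R) = R^(3/2)
o(L)*(-344) = 8^(3/2)*(-344) = (16*√2)*(-344) = -5504*√2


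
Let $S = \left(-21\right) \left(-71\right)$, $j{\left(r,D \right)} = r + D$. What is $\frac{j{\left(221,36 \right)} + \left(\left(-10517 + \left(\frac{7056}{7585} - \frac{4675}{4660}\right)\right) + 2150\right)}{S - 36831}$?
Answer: $\frac{57331889983}{249826234800} \approx 0.22949$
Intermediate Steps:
$j{\left(r,D \right)} = D + r$
$S = 1491$
$\frac{j{\left(221,36 \right)} + \left(\left(-10517 + \left(\frac{7056}{7585} - \frac{4675}{4660}\right)\right) + 2150\right)}{S - 36831} = \frac{\left(36 + 221\right) + \left(\left(-10517 + \left(\frac{7056}{7585} - \frac{4675}{4660}\right)\right) + 2150\right)}{1491 - 36831} = \frac{257 + \left(\left(-10517 + \left(7056 \cdot \frac{1}{7585} - \frac{935}{932}\right)\right) + 2150\right)}{-35340} = \left(257 + \left(\left(-10517 + \left(\frac{7056}{7585} - \frac{935}{932}\right)\right) + 2150\right)\right) \left(- \frac{1}{35340}\right) = \left(257 + \left(\left(-10517 - \frac{515783}{7069220}\right) + 2150\right)\right) \left(- \frac{1}{35340}\right) = \left(257 + \left(- \frac{74347502523}{7069220} + 2150\right)\right) \left(- \frac{1}{35340}\right) = \left(257 - \frac{59148679523}{7069220}\right) \left(- \frac{1}{35340}\right) = \left(- \frac{57331889983}{7069220}\right) \left(- \frac{1}{35340}\right) = \frac{57331889983}{249826234800}$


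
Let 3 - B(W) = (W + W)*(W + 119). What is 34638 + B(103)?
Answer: -11091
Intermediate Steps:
B(W) = 3 - 2*W*(119 + W) (B(W) = 3 - (W + W)*(W + 119) = 3 - 2*W*(119 + W))
34638 + B(103) = 34638 + (3 - 238*103 - 2*103²) = 34638 + (3 - 24514 - 2*10609) = 34638 + (3 - 24514 - 21218) = 34638 - 45729 = -11091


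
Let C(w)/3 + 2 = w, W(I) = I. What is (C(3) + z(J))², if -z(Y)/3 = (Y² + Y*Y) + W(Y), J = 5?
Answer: 26244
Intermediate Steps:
C(w) = -6 + 3*w
z(Y) = -6*Y² - 3*Y (z(Y) = -3*((Y² + Y*Y) + Y) = -3*((Y² + Y²) + Y) = -3*(2*Y² + Y) = -3*(Y + 2*Y²) = -6*Y² - 3*Y)
(C(3) + z(J))² = ((-6 + 3*3) + 3*5*(-1 - 2*5))² = ((-6 + 9) + 3*5*(-1 - 10))² = (3 + 3*5*(-11))² = (3 - 165)² = (-162)² = 26244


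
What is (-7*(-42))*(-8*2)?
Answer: -4704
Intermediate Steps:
(-7*(-42))*(-8*2) = 294*(-16) = -4704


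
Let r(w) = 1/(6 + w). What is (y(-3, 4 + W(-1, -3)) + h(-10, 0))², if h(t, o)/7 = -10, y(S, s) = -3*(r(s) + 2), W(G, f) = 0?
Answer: 582169/100 ≈ 5821.7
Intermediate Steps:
y(S, s) = -6 - 3/(6 + s) (y(S, s) = -3*(1/(6 + s) + 2) = -3*(2 + 1/(6 + s)) = -6 - 3/(6 + s))
h(t, o) = -70 (h(t, o) = 7*(-10) = -70)
(y(-3, 4 + W(-1, -3)) + h(-10, 0))² = (3*(-13 - 2*(4 + 0))/(6 + (4 + 0)) - 70)² = (3*(-13 - 2*4)/(6 + 4) - 70)² = (3*(-13 - 8)/10 - 70)² = (3*(⅒)*(-21) - 70)² = (-63/10 - 70)² = (-763/10)² = 582169/100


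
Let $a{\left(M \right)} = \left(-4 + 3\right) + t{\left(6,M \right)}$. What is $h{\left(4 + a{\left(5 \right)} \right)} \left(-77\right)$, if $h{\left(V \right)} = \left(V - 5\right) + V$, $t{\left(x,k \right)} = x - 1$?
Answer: $-847$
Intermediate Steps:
$t{\left(x,k \right)} = -1 + x$
$a{\left(M \right)} = 4$ ($a{\left(M \right)} = \left(-4 + 3\right) + \left(-1 + 6\right) = -1 + 5 = 4$)
$h{\left(V \right)} = -5 + 2 V$ ($h{\left(V \right)} = \left(-5 + V\right) + V = -5 + 2 V$)
$h{\left(4 + a{\left(5 \right)} \right)} \left(-77\right) = \left(-5 + 2 \left(4 + 4\right)\right) \left(-77\right) = \left(-5 + 2 \cdot 8\right) \left(-77\right) = \left(-5 + 16\right) \left(-77\right) = 11 \left(-77\right) = -847$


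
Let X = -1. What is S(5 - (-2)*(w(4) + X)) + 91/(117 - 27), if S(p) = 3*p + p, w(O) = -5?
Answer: -2429/90 ≈ -26.989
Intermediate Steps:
S(p) = 4*p
S(5 - (-2)*(w(4) + X)) + 91/(117 - 27) = 4*(5 - (-2)*(-5 - 1)) + 91/(117 - 27) = 4*(5 - (-2)*(-6)) + 91/90 = 4*(5 - 1*12) + (1/90)*91 = 4*(5 - 12) + 91/90 = 4*(-7) + 91/90 = -28 + 91/90 = -2429/90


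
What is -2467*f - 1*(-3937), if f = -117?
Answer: 292576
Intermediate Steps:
-2467*f - 1*(-3937) = -2467*(-117) - 1*(-3937) = 288639 + 3937 = 292576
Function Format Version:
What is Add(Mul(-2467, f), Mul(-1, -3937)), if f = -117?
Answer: 292576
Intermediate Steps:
Add(Mul(-2467, f), Mul(-1, -3937)) = Add(Mul(-2467, -117), Mul(-1, -3937)) = Add(288639, 3937) = 292576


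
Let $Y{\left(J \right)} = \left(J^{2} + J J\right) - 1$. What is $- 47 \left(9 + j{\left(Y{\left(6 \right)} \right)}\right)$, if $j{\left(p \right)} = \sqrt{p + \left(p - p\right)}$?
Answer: $-423 - 47 \sqrt{71} \approx -819.03$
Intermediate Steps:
$Y{\left(J \right)} = -1 + 2 J^{2}$ ($Y{\left(J \right)} = \left(J^{2} + J^{2}\right) - 1 = 2 J^{2} - 1 = -1 + 2 J^{2}$)
$j{\left(p \right)} = \sqrt{p}$ ($j{\left(p \right)} = \sqrt{p + 0} = \sqrt{p}$)
$- 47 \left(9 + j{\left(Y{\left(6 \right)} \right)}\right) = - 47 \left(9 + \sqrt{-1 + 2 \cdot 6^{2}}\right) = - 47 \left(9 + \sqrt{-1 + 2 \cdot 36}\right) = - 47 \left(9 + \sqrt{-1 + 72}\right) = - 47 \left(9 + \sqrt{71}\right) = -423 - 47 \sqrt{71}$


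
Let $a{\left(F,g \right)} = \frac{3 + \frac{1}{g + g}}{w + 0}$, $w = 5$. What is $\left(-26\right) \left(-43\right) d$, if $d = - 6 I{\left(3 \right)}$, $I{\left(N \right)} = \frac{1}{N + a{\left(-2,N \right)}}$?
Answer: $- \frac{201240}{109} \approx -1846.2$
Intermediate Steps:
$a{\left(F,g \right)} = \frac{3}{5} + \frac{1}{10 g}$ ($a{\left(F,g \right)} = \frac{3 + \frac{1}{g + g}}{5 + 0} = \frac{3 + \frac{1}{2 g}}{5} = \left(3 + \frac{1}{2 g}\right) \frac{1}{5} = \frac{3}{5} + \frac{1}{10 g}$)
$I{\left(N \right)} = \frac{1}{N + \frac{1 + 6 N}{10 N}}$
$d = - \frac{180}{109}$ ($d = - 6 \cdot 10 \cdot 3 \frac{1}{1 + 6 \cdot 3 + 10 \cdot 3^{2}} = - 6 \cdot 10 \cdot 3 \frac{1}{1 + 18 + 10 \cdot 9} = - 6 \cdot 10 \cdot 3 \frac{1}{1 + 18 + 90} = - 6 \cdot 10 \cdot 3 \cdot \frac{1}{109} = \left(-6\right) \frac{30}{109} = - \frac{180}{109} \approx -1.6514$)
$\left(-26\right) \left(-43\right) d = \left(-26\right) \left(-43\right) \left(- \frac{180}{109}\right) = 1118 \left(- \frac{180}{109}\right) = - \frac{201240}{109}$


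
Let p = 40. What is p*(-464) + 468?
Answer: -18092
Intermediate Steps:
p*(-464) + 468 = 40*(-464) + 468 = -18560 + 468 = -18092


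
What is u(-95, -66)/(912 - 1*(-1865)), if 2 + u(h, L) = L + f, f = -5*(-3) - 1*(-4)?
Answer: -49/2777 ≈ -0.017645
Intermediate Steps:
f = 19 (f = 15 + 4 = 19)
u(h, L) = 17 + L (u(h, L) = -2 + (L + 19) = -2 + (19 + L) = 17 + L)
u(-95, -66)/(912 - 1*(-1865)) = (17 - 66)/(912 - 1*(-1865)) = -49/(912 + 1865) = -49/2777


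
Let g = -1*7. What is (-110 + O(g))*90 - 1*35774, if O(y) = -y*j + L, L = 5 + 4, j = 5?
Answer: -41714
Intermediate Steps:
g = -7
L = 9
O(y) = 9 - 5*y (O(y) = -y*5 + 9 = -5*y + 9 = 9 - 5*y)
(-110 + O(g))*90 - 1*35774 = (-110 + (9 - 5*(-7)))*90 - 1*35774 = (-110 + (9 + 35))*90 - 35774 = (-110 + 44)*90 - 35774 = -66*90 - 35774 = -5940 - 35774 = -41714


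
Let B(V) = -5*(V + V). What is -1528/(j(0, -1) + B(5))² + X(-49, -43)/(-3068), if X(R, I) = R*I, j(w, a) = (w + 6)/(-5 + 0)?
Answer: -7977561/6283264 ≈ -1.2697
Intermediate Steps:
B(V) = -10*V
j(w, a) = -6/5 - w/5 (j(w, a) = (6 + w)/(-5) = (6 + w)*(-⅕) = -6/5 - w/5)
X(R, I) = I*R
-1528/(j(0, -1) + B(5))² + X(-49, -43)/(-3068) = -1528/((-6/5 - ⅕*0) - 10*5)² - 43*(-49)/(-3068) = -1528/((-6/5 + 0) - 50)² + 2107*(-1/3068) = -1528/(-6/5 - 50)² - 2107/3068 = -1528/((-256/5)²) - 2107/3068 = -1528/65536/25 - 2107/3068 = -1528*25/65536 - 2107/3068 = -4775/8192 - 2107/3068 = -7977561/6283264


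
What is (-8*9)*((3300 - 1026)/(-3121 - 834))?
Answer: 163728/3955 ≈ 41.398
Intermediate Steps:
(-8*9)*((3300 - 1026)/(-3121 - 834)) = -163728/(-3955) = -163728*(-1)/3955 = -72*(-2274/3955) = 163728/3955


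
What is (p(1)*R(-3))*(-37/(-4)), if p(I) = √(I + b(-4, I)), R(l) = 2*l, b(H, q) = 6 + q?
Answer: -111*√2 ≈ -156.98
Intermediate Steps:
p(I) = √(6 + 2*I) (p(I) = √(I + (6 + I)) = √(6 + 2*I))
(p(1)*R(-3))*(-37/(-4)) = (√(6 + 2*1)*(2*(-3)))*(-37/(-4)) = (√(6 + 2)*(-6))*(-37*(-¼)) = (√8*(-6))*(37/4) = ((2*√2)*(-6))*(37/4) = -12*√2*(37/4) = -111*√2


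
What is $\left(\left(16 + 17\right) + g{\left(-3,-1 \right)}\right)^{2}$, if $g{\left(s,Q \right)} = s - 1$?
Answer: $841$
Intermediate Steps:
$g{\left(s,Q \right)} = -1 + s$
$\left(\left(16 + 17\right) + g{\left(-3,-1 \right)}\right)^{2} = \left(\left(16 + 17\right) - 4\right)^{2} = \left(33 - 4\right)^{2} = 29^{2} = 841$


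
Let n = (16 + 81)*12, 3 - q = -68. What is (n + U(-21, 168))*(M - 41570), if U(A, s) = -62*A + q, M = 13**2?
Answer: -105034337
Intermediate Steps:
M = 169
q = 71 (q = 3 - 1*(-68) = 3 + 68 = 71)
U(A, s) = 71 - 62*A (U(A, s) = -62*A + 71 = 71 - 62*A)
n = 1164 (n = 97*12 = 1164)
(n + U(-21, 168))*(M - 41570) = (1164 + (71 - 62*(-21)))*(169 - 41570) = (1164 + (71 + 1302))*(-41401) = (1164 + 1373)*(-41401) = 2537*(-41401) = -105034337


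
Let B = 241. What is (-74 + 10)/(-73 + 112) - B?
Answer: -9463/39 ≈ -242.64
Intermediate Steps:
(-74 + 10)/(-73 + 112) - B = (-74 + 10)/(-73 + 112) - 1*241 = -64/39 - 241 = -9463/39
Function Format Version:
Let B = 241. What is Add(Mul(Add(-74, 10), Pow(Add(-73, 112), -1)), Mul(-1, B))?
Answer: Rational(-9463, 39) ≈ -242.64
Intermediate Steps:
Add(Mul(Add(-74, 10), Pow(Add(-73, 112), -1)), Mul(-1, B)) = Add(Mul(Add(-74, 10), Pow(Add(-73, 112), -1)), Mul(-1, 241)) = Add(Mul(-64, Pow(39, -1)), -241) = Add(Mul(-64, Rational(1, 39)), -241) = Add(Rational(-64, 39), -241) = Rational(-9463, 39)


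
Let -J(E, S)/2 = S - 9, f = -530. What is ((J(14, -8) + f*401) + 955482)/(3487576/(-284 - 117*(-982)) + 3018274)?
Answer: 21288406365/86481967679 ≈ 0.24616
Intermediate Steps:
J(E, S) = 18 - 2*S (J(E, S) = -2*(S - 9) = -2*(-9 + S) = 18 - 2*S)
((J(14, -8) + f*401) + 955482)/(3487576/(-284 - 117*(-982)) + 3018274) = (((18 - 2*(-8)) - 530*401) + 955482)/(3487576/(-284 - 117*(-982)) + 3018274) = (((18 + 16) - 212530) + 955482)/(3487576/(-284 + 114894) + 3018274) = ((34 - 212530) + 955482)/(3487576/114610 + 3018274) = (-212496 + 955482)/(3487576*(1/114610) + 3018274) = 742986/(1743788/57305 + 3018274) = 742986/(172963935358/57305) = 742986*(57305/172963935358) = 21288406365/86481967679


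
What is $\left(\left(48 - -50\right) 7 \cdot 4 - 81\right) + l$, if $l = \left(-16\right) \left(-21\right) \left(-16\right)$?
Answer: $-2713$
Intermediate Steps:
$l = -5376$ ($l = 336 \left(-16\right) = -5376$)
$\left(\left(48 - -50\right) 7 \cdot 4 - 81\right) + l = \left(\left(48 - -50\right) 7 \cdot 4 - 81\right) - 5376 = \left(\left(48 + 50\right) 28 - 81\right) - 5376 = \left(98 \cdot 28 - 81\right) - 5376 = \left(2744 - 81\right) - 5376 = 2663 - 5376 = -2713$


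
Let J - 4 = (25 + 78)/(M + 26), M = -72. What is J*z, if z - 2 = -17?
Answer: -1215/46 ≈ -26.413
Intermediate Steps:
z = -15 (z = 2 - 17 = -15)
J = 81/46 (J = 4 + (25 + 78)/(-72 + 26) = 4 + 103/(-46) = 4 + 103*(-1/46) = 4 - 103/46 = 81/46 ≈ 1.7609)
J*z = (81/46)*(-15) = -1215/46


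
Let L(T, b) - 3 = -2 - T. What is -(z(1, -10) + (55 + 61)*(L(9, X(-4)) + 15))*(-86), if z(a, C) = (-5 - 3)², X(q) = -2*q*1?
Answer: 75336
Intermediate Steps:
X(q) = -2*q
L(T, b) = 1 - T (L(T, b) = 3 + (-2 - T) = 1 - T)
z(a, C) = 64 (z(a, C) = (-8)² = 64)
-(z(1, -10) + (55 + 61)*(L(9, X(-4)) + 15))*(-86) = -(64 + (55 + 61)*((1 - 1*9) + 15))*(-86) = -(64 + 116*((1 - 9) + 15))*(-86) = -(64 + 116*(-8 + 15))*(-86) = -(64 + 116*7)*(-86) = -(64 + 812)*(-86) = -876*(-86) = -1*(-75336) = 75336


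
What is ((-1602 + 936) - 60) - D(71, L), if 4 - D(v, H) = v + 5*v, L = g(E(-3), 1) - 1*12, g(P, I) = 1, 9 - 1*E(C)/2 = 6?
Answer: -304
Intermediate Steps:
E(C) = 6 (E(C) = 18 - 2*6 = 18 - 12 = 6)
L = -11 (L = 1 - 1*12 = 1 - 12 = -11)
D(v, H) = 4 - 6*v (D(v, H) = 4 - (v + 5*v) = 4 - 6*v)
((-1602 + 936) - 60) - D(71, L) = ((-1602 + 936) - 60) - (4 - 6*71) = (-666 - 60) - (4 - 426) = -726 - 1*(-422) = -726 + 422 = -304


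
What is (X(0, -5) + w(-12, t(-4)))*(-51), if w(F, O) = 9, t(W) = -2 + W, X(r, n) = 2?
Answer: -561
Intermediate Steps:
(X(0, -5) + w(-12, t(-4)))*(-51) = (2 + 9)*(-51) = 11*(-51) = -561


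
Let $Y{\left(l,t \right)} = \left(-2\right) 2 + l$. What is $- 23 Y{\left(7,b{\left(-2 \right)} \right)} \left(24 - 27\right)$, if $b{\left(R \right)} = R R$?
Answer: $207$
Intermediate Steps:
$b{\left(R \right)} = R^{2}$
$Y{\left(l,t \right)} = -4 + l$
$- 23 Y{\left(7,b{\left(-2 \right)} \right)} \left(24 - 27\right) = - 23 \left(-4 + 7\right) \left(24 - 27\right) = \left(-23\right) 3 \left(-3\right) = \left(-69\right) \left(-3\right) = 207$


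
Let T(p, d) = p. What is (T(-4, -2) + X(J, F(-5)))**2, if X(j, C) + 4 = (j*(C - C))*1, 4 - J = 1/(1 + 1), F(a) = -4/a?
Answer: 64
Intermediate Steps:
J = 7/2 (J = 4 - 1/(1 + 1) = 4 - 1/2 = 7/2 ≈ 3.5000)
X(j, C) = -4 (X(j, C) = -4 + (j*(C - C))*1 = -4 + (j*0)*1 = -4 + 0*1 = -4 + 0 = -4)
(T(-4, -2) + X(J, F(-5)))**2 = (-4 - 4)**2 = (-8)**2 = 64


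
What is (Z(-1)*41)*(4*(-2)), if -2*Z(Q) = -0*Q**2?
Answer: 0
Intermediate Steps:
Z(Q) = 0 (Z(Q) = -(-1)*0*Q**2/2 = -(-1)*0/2 = -1/2*0 = 0)
(Z(-1)*41)*(4*(-2)) = (0*41)*(4*(-2)) = 0*(-8) = 0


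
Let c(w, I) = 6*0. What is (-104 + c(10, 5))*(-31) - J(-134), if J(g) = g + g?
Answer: 3492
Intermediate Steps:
J(g) = 2*g
c(w, I) = 0
(-104 + c(10, 5))*(-31) - J(-134) = (-104 + 0)*(-31) - 2*(-134) = -104*(-31) - 1*(-268) = 3224 + 268 = 3492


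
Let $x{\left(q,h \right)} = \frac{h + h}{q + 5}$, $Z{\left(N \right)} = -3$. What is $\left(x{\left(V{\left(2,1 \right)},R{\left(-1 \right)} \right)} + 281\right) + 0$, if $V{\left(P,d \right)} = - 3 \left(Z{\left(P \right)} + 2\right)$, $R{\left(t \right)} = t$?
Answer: $\frac{1123}{4} \approx 280.75$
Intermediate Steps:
$V{\left(P,d \right)} = 3$ ($V{\left(P,d \right)} = - 3 \left(-3 + 2\right) = \left(-3\right) \left(-1\right) = 3$)
$x{\left(q,h \right)} = \frac{2 h}{5 + q}$
$\left(x{\left(V{\left(2,1 \right)},R{\left(-1 \right)} \right)} + 281\right) + 0 = \left(2 \left(-1\right) \frac{1}{5 + 3} + 281\right) + 0 = \left(2 \left(-1\right) \frac{1}{8} + 281\right) + 0 = \left(- \frac{1}{4} + 281\right) + 0 = \frac{1123}{4} + 0 = \frac{1123}{4}$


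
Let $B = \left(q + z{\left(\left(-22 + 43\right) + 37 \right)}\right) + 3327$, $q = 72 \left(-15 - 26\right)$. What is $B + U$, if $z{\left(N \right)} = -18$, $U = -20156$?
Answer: $-19799$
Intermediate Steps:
$q = -2952$ ($q = 72 \left(-15 - 26\right) = 72 \left(-41\right) = -2952$)
$B = 357$ ($B = \left(-2952 - 18\right) + 3327 = -2970 + 3327 = 357$)
$B + U = 357 - 20156 = -19799$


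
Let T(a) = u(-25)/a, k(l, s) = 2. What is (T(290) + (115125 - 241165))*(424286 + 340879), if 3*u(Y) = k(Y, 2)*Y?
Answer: -96441440575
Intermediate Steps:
u(Y) = 2*Y/3 (u(Y) = (2*Y)/3 = 2*Y/3)
T(a) = -50/(3*a) (T(a) = ((⅔)*(-25))/a = -50/(3*a))
(T(290) + (115125 - 241165))*(424286 + 340879) = (-50/3/290 + (115125 - 241165))*(424286 + 340879) = (-50/3*1/290 - 126040)*765165 = (-5/87 - 126040)*765165 = -10965485/87*765165 = -96441440575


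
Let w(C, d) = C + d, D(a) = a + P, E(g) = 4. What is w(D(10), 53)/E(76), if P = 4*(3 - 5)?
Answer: 55/4 ≈ 13.750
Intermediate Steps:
P = -8 (P = 4*(-2) = -8)
D(a) = -8 + a (D(a) = a - 8 = -8 + a)
w(D(10), 53)/E(76) = ((-8 + 10) + 53)/4 = (2 + 53)*(¼) = 55*(¼) = 55/4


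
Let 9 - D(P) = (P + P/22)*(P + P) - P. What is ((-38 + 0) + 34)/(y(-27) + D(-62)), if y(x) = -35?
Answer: 11/22345 ≈ 0.00049228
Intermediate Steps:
D(P) = 9 + P - 23*P²/11 (D(P) = 9 - ((P + P/22)*(P + P) - P) = 9 - ((P + P*(1/22))*(2*P) - P) = 9 - ((P + P/22)*(2*P) - P) = 9 - ((23*P/22)*(2*P) - P) = 9 - (23*P²/11 - P) = 9 - (-P + 23*P²/11) = 9 + (P - 23*P²/11) = 9 + P - 23*P²/11)
((-38 + 0) + 34)/(y(-27) + D(-62)) = ((-38 + 0) + 34)/(-35 + (9 - 62 - 23/11*(-62)²)) = (-38 + 34)/(-35 + (9 - 62 - 23/11*3844)) = -4/(-35 + (9 - 62 - 88412/11)) = -4/(-35 - 88995/11) = -4/(-89380/11) = -4*(-11/89380) = 11/22345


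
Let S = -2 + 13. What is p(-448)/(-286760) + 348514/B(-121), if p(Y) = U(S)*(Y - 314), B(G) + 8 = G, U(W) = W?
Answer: -49969396681/18496020 ≈ -2701.6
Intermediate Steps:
S = 11
B(G) = -8 + G
p(Y) = -3454 + 11*Y (p(Y) = 11*(Y - 314) = 11*(-314 + Y) = -3454 + 11*Y)
p(-448)/(-286760) + 348514/B(-121) = (-3454 + 11*(-448))/(-286760) + 348514/(-8 - 121) = (-3454 - 4928)*(-1/286760) + 348514/(-129) = -8382*(-1/286760) + 348514*(-1/129) = 4191/143380 - 348514/129 = -49969396681/18496020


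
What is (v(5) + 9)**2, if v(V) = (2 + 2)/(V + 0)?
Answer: 2401/25 ≈ 96.040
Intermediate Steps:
v(V) = 4/V
(v(5) + 9)**2 = (4/5 + 9)**2 = (49/5)**2 = 2401/25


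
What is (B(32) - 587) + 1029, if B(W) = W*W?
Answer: 1466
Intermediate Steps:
B(W) = W²
(B(32) - 587) + 1029 = (32² - 587) + 1029 = (1024 - 587) + 1029 = 437 + 1029 = 1466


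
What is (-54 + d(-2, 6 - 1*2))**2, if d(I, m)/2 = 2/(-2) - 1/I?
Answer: 3025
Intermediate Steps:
d(I, m) = -2 - 2/I (d(I, m) = 2*(2/(-2) - 1/I) = 2*(2*(-1/2) - 1/I) = 2*(-1 - 1/I) = -2 - 2/I)
(-54 + d(-2, 6 - 1*2))**2 = (-54 + (-2 - 2/(-2)))**2 = (-54 + (-2 - 2*(-1/2)))**2 = (-54 + (-2 + 1))**2 = (-54 - 1)**2 = (-55)**2 = 3025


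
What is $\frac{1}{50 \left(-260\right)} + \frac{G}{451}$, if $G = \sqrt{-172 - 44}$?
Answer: $- \frac{1}{13000} + \frac{6 i \sqrt{6}}{451} \approx -7.6923 \cdot 10^{-5} + 0.032587 i$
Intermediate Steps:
$G = 6 i \sqrt{6}$ ($G = \sqrt{-216} = 6 i \sqrt{6} \approx 14.697 i$)
$\frac{1}{50 \left(-260\right)} + \frac{G}{451} = \frac{1}{50 \left(-260\right)} + \frac{6 i \sqrt{6}}{451} = \frac{1}{50} \left(- \frac{1}{260}\right) + 6 i \sqrt{6} \cdot \frac{1}{451} = - \frac{1}{13000} + \frac{6 i \sqrt{6}}{451}$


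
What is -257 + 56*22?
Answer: 975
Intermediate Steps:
-257 + 56*22 = -257 + 1232 = 975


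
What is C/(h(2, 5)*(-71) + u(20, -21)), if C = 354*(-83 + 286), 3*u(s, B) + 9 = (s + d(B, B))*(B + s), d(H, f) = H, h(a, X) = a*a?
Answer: -107793/430 ≈ -250.68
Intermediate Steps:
h(a, X) = a²
u(s, B) = -3 + (B + s)²/3 (u(s, B) = -3 + ((s + B)*(B + s))/3 = -3 + ((B + s)*(B + s))/3 = -3 + (B + s)²/3)
C = 71862 (C = 354*203 = 71862)
C/(h(2, 5)*(-71) + u(20, -21)) = 71862/(2²*(-71) + (-3 + (⅓)*(-21)² + (⅓)*20² + (⅔)*(-21)*20)) = 71862/(4*(-71) + (-3 + (⅓)*441 + (⅓)*400 - 280)) = 71862/(-284 + (-3 + 147 + 400/3 - 280)) = 71862/(-284 - 8/3) = 71862/(-860/3) = 71862*(-3/860) = -107793/430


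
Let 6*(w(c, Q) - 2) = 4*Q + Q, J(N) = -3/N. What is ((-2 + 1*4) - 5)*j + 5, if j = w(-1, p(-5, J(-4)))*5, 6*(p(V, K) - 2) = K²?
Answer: -3275/64 ≈ -51.172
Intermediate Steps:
p(V, K) = 2 + K²/6
w(c, Q) = 2 + 5*Q/6 (w(c, Q) = 2 + (4*Q + Q)/6 = 2 + (5*Q)/6 = 2 + 5*Q/6)
j = 3595/192 (j = (2 + 5*(2 + (-3/(-4))²/6)/6)*5 = (2 + 5*(2 + (-3*(-¼))²/6)/6)*5 = (2 + 5*(2 + (¾)²/6)/6)*5 = (2 + 5*(2 + (⅙)*(9/16))/6)*5 = (2 + 5*(2 + 3/32)/6)*5 = (2 + (⅚)*(67/32))*5 = (2 + 335/192)*5 = (719/192)*5 = 3595/192 ≈ 18.724)
((-2 + 1*4) - 5)*j + 5 = ((-2 + 1*4) - 5)*(3595/192) + 5 = ((-2 + 4) - 5)*(3595/192) + 5 = (2 - 5)*(3595/192) + 5 = -3*3595/192 + 5 = -3595/64 + 5 = -3275/64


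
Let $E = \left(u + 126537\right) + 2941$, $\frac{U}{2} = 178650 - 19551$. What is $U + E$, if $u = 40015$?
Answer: $487691$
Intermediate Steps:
$U = 318198$ ($U = 2 \left(178650 - 19551\right) = 2 \cdot 159099 = 318198$)
$E = 169493$ ($E = \left(40015 + 126537\right) + 2941 = 166552 + 2941 = 169493$)
$U + E = 318198 + 169493 = 487691$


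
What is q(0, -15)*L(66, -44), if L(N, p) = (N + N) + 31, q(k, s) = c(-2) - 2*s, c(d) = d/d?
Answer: 5053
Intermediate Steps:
c(d) = 1
q(k, s) = 1 - 2*s
L(N, p) = 31 + 2*N (L(N, p) = 2*N + 31 = 31 + 2*N)
q(0, -15)*L(66, -44) = (1 - 2*(-15))*(31 + 2*66) = (1 + 30)*(31 + 132) = 31*163 = 5053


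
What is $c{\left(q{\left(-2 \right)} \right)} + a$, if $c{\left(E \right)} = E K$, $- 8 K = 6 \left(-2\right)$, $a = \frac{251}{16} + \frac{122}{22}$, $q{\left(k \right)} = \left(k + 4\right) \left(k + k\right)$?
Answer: $\frac{1625}{176} \approx 9.233$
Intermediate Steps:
$q{\left(k \right)} = 2 k \left(4 + k\right)$ ($q{\left(k \right)} = \left(4 + k\right) 2 k = 2 k \left(4 + k\right)$)
$a = \frac{3737}{176}$ ($a = 251 \cdot \frac{1}{16} + 122 \cdot \frac{1}{22} = \frac{251}{16} + \frac{61}{11} = \frac{3737}{176} \approx 21.233$)
$K = \frac{3}{2}$ ($K = - \frac{6 \left(-2\right)}{8} = \left(- \frac{1}{8}\right) \left(-12\right) = \frac{3}{2} \approx 1.5$)
$c{\left(E \right)} = \frac{3 E}{2}$ ($c{\left(E \right)} = E \frac{3}{2} = \frac{3 E}{2}$)
$c{\left(q{\left(-2 \right)} \right)} + a = \frac{3 \cdot 2 \left(-2\right) \left(4 - 2\right)}{2} + \frac{3737}{176} = \frac{3 \cdot 2 \left(-2\right) 2}{2} + \frac{3737}{176} = \frac{3}{2} \left(-8\right) + \frac{3737}{176} = -12 + \frac{3737}{176} = \frac{1625}{176}$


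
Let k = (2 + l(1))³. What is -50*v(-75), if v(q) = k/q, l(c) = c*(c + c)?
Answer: 128/3 ≈ 42.667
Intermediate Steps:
l(c) = 2*c² (l(c) = c*(2*c) = 2*c²)
k = 64 (k = (2 + 2*1²)³ = (2 + 2*1)³ = (2 + 2)³ = 4³ = 64)
v(q) = 64/q
-50*v(-75) = -3200/(-75) = -3200*(-1)/75 = -50*(-64/75) = 128/3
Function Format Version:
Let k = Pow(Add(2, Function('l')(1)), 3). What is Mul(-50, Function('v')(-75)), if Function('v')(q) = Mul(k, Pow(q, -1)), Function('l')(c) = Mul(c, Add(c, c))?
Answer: Rational(128, 3) ≈ 42.667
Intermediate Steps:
Function('l')(c) = Mul(2, Pow(c, 2)) (Function('l')(c) = Mul(c, Mul(2, c)) = Mul(2, Pow(c, 2)))
k = 64 (k = Pow(Add(2, Mul(2, Pow(1, 2))), 3) = Pow(Add(2, Mul(2, 1)), 3) = Pow(Add(2, 2), 3) = Pow(4, 3) = 64)
Function('v')(q) = Mul(64, Pow(q, -1))
Mul(-50, Function('v')(-75)) = Mul(-50, Mul(64, Pow(-75, -1))) = Mul(-50, Mul(64, Rational(-1, 75))) = Mul(-50, Rational(-64, 75)) = Rational(128, 3)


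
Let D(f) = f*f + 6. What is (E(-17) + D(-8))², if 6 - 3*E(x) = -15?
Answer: 5929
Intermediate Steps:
D(f) = 6 + f² (D(f) = f² + 6 = 6 + f²)
E(x) = 7 (E(x) = 2 - ⅓*(-15) = 2 + 5 = 7)
(E(-17) + D(-8))² = (7 + (6 + (-8)²))² = (7 + (6 + 64))² = (7 + 70)² = 77² = 5929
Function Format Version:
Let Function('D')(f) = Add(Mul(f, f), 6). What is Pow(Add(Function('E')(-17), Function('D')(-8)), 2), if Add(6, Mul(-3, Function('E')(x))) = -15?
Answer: 5929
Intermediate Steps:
Function('D')(f) = Add(6, Pow(f, 2)) (Function('D')(f) = Add(Pow(f, 2), 6) = Add(6, Pow(f, 2)))
Function('E')(x) = 7 (Function('E')(x) = Add(2, Mul(Rational(-1, 3), -15)) = Add(2, 5) = 7)
Pow(Add(Function('E')(-17), Function('D')(-8)), 2) = Pow(Add(7, Add(6, Pow(-8, 2))), 2) = Pow(Add(7, Add(6, 64)), 2) = Pow(Add(7, 70), 2) = Pow(77, 2) = 5929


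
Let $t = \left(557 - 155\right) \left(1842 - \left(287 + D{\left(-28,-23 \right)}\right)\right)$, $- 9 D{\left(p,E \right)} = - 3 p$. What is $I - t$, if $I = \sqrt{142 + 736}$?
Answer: $-628862 + \sqrt{878} \approx -6.2883 \cdot 10^{5}$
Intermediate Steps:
$D{\left(p,E \right)} = \frac{p}{3}$ ($D{\left(p,E \right)} = - \frac{\left(-3\right) p}{9} = \frac{p}{3}$)
$t = 628862$ ($t = \left(557 - 155\right) \left(1842 - \left(287 + \frac{1}{3} \left(-28\right)\right)\right) = 402 \left(1842 - \frac{833}{3}\right) = 402 \cdot \frac{4693}{3} = 628862$)
$I = \sqrt{878} \approx 29.631$
$I - t = \sqrt{878} - 628862 = -628862 + \sqrt{878}$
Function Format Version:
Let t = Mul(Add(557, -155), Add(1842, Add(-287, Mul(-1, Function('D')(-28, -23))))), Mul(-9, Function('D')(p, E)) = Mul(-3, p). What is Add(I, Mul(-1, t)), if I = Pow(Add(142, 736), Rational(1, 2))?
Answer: Add(-628862, Pow(878, Rational(1, 2))) ≈ -6.2883e+5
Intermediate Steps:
Function('D')(p, E) = Mul(Rational(1, 3), p) (Function('D')(p, E) = Mul(Rational(-1, 9), Mul(-3, p)) = Mul(Rational(1, 3), p))
t = 628862 (t = Mul(Add(557, -155), Add(1842, Add(-287, Mul(-1, Mul(Rational(1, 3), -28))))) = Mul(402, Add(1842, Add(-287, Mul(-1, Rational(-28, 3))))) = Mul(402, Add(1842, Add(-287, Rational(28, 3)))) = Mul(402, Add(1842, Rational(-833, 3))) = Mul(402, Rational(4693, 3)) = 628862)
I = Pow(878, Rational(1, 2)) ≈ 29.631
Add(I, Mul(-1, t)) = Add(Pow(878, Rational(1, 2)), Mul(-1, 628862)) = Add(Pow(878, Rational(1, 2)), -628862) = Add(-628862, Pow(878, Rational(1, 2)))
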